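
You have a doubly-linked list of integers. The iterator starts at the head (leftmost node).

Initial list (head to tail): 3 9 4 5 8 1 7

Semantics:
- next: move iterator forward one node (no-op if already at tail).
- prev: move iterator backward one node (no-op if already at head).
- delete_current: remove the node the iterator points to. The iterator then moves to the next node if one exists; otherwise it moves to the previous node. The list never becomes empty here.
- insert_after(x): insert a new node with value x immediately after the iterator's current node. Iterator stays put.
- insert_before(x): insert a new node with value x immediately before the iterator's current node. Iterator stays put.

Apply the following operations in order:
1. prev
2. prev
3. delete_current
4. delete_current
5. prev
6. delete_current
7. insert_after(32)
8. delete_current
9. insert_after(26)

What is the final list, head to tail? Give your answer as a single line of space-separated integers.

After 1 (prev): list=[3, 9, 4, 5, 8, 1, 7] cursor@3
After 2 (prev): list=[3, 9, 4, 5, 8, 1, 7] cursor@3
After 3 (delete_current): list=[9, 4, 5, 8, 1, 7] cursor@9
After 4 (delete_current): list=[4, 5, 8, 1, 7] cursor@4
After 5 (prev): list=[4, 5, 8, 1, 7] cursor@4
After 6 (delete_current): list=[5, 8, 1, 7] cursor@5
After 7 (insert_after(32)): list=[5, 32, 8, 1, 7] cursor@5
After 8 (delete_current): list=[32, 8, 1, 7] cursor@32
After 9 (insert_after(26)): list=[32, 26, 8, 1, 7] cursor@32

Answer: 32 26 8 1 7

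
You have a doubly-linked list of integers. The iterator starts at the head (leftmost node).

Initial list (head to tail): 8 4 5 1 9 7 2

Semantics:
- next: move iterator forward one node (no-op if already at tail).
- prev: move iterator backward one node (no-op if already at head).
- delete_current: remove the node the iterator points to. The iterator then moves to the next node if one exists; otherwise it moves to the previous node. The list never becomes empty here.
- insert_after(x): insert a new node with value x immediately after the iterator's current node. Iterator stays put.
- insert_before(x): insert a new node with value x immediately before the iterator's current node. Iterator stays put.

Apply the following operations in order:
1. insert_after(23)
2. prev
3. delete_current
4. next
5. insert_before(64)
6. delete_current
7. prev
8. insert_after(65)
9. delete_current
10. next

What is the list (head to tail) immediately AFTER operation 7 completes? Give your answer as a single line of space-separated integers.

Answer: 23 64 5 1 9 7 2

Derivation:
After 1 (insert_after(23)): list=[8, 23, 4, 5, 1, 9, 7, 2] cursor@8
After 2 (prev): list=[8, 23, 4, 5, 1, 9, 7, 2] cursor@8
After 3 (delete_current): list=[23, 4, 5, 1, 9, 7, 2] cursor@23
After 4 (next): list=[23, 4, 5, 1, 9, 7, 2] cursor@4
After 5 (insert_before(64)): list=[23, 64, 4, 5, 1, 9, 7, 2] cursor@4
After 6 (delete_current): list=[23, 64, 5, 1, 9, 7, 2] cursor@5
After 7 (prev): list=[23, 64, 5, 1, 9, 7, 2] cursor@64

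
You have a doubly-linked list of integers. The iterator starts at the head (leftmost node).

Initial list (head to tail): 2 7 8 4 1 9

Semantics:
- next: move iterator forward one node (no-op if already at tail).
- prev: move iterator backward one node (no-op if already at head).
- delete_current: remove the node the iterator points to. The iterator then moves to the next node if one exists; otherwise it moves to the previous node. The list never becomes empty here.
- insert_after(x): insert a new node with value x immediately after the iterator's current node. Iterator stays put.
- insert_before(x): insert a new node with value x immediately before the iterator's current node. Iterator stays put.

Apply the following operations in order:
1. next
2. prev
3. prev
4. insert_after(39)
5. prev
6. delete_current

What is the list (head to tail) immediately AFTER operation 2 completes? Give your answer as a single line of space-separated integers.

Answer: 2 7 8 4 1 9

Derivation:
After 1 (next): list=[2, 7, 8, 4, 1, 9] cursor@7
After 2 (prev): list=[2, 7, 8, 4, 1, 9] cursor@2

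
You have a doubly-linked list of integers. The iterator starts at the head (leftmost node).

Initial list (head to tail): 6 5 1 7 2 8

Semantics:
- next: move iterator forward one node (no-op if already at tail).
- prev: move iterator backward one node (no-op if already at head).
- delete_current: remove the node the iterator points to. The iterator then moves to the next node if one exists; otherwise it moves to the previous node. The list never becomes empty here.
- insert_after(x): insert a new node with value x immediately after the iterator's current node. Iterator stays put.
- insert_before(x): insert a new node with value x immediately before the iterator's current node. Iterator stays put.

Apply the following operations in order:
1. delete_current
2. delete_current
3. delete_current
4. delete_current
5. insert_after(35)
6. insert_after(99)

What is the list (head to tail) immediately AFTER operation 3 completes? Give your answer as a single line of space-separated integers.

Answer: 7 2 8

Derivation:
After 1 (delete_current): list=[5, 1, 7, 2, 8] cursor@5
After 2 (delete_current): list=[1, 7, 2, 8] cursor@1
After 3 (delete_current): list=[7, 2, 8] cursor@7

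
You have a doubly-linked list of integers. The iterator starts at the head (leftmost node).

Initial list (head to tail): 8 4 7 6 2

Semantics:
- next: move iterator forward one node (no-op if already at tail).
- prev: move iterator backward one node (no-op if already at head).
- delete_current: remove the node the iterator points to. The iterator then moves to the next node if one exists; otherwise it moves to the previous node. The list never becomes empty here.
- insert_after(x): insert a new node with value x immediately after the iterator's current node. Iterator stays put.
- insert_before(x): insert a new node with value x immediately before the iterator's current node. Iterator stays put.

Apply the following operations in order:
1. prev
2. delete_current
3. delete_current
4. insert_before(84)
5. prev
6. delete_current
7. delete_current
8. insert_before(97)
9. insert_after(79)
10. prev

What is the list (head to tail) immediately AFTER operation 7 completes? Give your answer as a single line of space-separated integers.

After 1 (prev): list=[8, 4, 7, 6, 2] cursor@8
After 2 (delete_current): list=[4, 7, 6, 2] cursor@4
After 3 (delete_current): list=[7, 6, 2] cursor@7
After 4 (insert_before(84)): list=[84, 7, 6, 2] cursor@7
After 5 (prev): list=[84, 7, 6, 2] cursor@84
After 6 (delete_current): list=[7, 6, 2] cursor@7
After 7 (delete_current): list=[6, 2] cursor@6

Answer: 6 2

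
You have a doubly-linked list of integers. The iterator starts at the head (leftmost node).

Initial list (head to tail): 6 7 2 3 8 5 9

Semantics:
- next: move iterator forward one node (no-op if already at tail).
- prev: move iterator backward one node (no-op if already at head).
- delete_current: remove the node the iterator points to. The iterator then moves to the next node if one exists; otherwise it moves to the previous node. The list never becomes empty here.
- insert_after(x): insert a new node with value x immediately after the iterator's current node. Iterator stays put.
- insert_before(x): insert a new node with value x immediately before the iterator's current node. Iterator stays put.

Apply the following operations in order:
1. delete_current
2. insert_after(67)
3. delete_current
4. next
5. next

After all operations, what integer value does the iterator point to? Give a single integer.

After 1 (delete_current): list=[7, 2, 3, 8, 5, 9] cursor@7
After 2 (insert_after(67)): list=[7, 67, 2, 3, 8, 5, 9] cursor@7
After 3 (delete_current): list=[67, 2, 3, 8, 5, 9] cursor@67
After 4 (next): list=[67, 2, 3, 8, 5, 9] cursor@2
After 5 (next): list=[67, 2, 3, 8, 5, 9] cursor@3

Answer: 3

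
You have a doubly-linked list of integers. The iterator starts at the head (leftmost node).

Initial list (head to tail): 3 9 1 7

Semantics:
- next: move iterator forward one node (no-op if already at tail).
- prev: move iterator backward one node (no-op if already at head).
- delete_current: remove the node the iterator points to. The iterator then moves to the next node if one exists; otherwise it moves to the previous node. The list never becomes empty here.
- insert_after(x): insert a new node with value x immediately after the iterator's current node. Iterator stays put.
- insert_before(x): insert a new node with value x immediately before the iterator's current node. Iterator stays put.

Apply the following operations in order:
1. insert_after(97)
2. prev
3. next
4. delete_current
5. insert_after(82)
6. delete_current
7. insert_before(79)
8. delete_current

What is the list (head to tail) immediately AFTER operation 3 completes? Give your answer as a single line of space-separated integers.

Answer: 3 97 9 1 7

Derivation:
After 1 (insert_after(97)): list=[3, 97, 9, 1, 7] cursor@3
After 2 (prev): list=[3, 97, 9, 1, 7] cursor@3
After 3 (next): list=[3, 97, 9, 1, 7] cursor@97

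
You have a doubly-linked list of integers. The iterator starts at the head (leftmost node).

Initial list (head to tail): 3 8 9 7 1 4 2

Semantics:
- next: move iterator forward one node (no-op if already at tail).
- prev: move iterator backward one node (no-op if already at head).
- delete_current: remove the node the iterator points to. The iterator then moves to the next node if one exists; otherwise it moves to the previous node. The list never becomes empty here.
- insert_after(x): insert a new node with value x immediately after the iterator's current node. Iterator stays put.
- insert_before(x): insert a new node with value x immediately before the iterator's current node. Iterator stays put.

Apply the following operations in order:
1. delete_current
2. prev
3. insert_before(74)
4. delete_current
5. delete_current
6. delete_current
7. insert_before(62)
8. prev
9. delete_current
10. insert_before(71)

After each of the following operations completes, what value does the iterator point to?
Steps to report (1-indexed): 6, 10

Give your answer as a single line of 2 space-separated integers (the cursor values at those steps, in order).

Answer: 1 1

Derivation:
After 1 (delete_current): list=[8, 9, 7, 1, 4, 2] cursor@8
After 2 (prev): list=[8, 9, 7, 1, 4, 2] cursor@8
After 3 (insert_before(74)): list=[74, 8, 9, 7, 1, 4, 2] cursor@8
After 4 (delete_current): list=[74, 9, 7, 1, 4, 2] cursor@9
After 5 (delete_current): list=[74, 7, 1, 4, 2] cursor@7
After 6 (delete_current): list=[74, 1, 4, 2] cursor@1
After 7 (insert_before(62)): list=[74, 62, 1, 4, 2] cursor@1
After 8 (prev): list=[74, 62, 1, 4, 2] cursor@62
After 9 (delete_current): list=[74, 1, 4, 2] cursor@1
After 10 (insert_before(71)): list=[74, 71, 1, 4, 2] cursor@1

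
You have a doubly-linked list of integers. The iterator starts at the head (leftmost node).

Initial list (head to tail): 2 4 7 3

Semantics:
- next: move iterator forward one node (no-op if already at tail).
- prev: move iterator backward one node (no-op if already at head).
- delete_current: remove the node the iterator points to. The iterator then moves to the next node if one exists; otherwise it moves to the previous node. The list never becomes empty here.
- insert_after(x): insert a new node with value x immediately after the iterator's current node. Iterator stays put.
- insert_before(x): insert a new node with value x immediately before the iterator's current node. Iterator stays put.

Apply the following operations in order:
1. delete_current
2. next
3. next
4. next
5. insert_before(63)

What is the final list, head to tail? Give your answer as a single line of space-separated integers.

Answer: 4 7 63 3

Derivation:
After 1 (delete_current): list=[4, 7, 3] cursor@4
After 2 (next): list=[4, 7, 3] cursor@7
After 3 (next): list=[4, 7, 3] cursor@3
After 4 (next): list=[4, 7, 3] cursor@3
After 5 (insert_before(63)): list=[4, 7, 63, 3] cursor@3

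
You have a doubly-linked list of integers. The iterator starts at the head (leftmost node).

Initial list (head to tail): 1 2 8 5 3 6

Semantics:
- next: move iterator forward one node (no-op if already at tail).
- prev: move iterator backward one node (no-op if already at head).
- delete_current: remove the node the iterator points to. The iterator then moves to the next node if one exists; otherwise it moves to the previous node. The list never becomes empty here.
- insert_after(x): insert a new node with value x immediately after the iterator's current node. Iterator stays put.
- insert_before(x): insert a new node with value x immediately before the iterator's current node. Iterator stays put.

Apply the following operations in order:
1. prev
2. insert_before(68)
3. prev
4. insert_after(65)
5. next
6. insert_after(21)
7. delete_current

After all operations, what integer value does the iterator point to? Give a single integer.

Answer: 21

Derivation:
After 1 (prev): list=[1, 2, 8, 5, 3, 6] cursor@1
After 2 (insert_before(68)): list=[68, 1, 2, 8, 5, 3, 6] cursor@1
After 3 (prev): list=[68, 1, 2, 8, 5, 3, 6] cursor@68
After 4 (insert_after(65)): list=[68, 65, 1, 2, 8, 5, 3, 6] cursor@68
After 5 (next): list=[68, 65, 1, 2, 8, 5, 3, 6] cursor@65
After 6 (insert_after(21)): list=[68, 65, 21, 1, 2, 8, 5, 3, 6] cursor@65
After 7 (delete_current): list=[68, 21, 1, 2, 8, 5, 3, 6] cursor@21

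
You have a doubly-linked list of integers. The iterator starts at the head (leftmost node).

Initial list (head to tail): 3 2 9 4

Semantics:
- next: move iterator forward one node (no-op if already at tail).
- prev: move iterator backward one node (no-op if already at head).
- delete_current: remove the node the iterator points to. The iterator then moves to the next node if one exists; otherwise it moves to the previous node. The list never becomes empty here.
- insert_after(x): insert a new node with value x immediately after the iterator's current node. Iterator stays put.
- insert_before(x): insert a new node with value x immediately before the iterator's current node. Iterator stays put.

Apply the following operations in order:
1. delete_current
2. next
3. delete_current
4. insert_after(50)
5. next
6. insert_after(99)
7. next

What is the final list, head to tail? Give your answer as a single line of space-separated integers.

Answer: 2 4 50 99

Derivation:
After 1 (delete_current): list=[2, 9, 4] cursor@2
After 2 (next): list=[2, 9, 4] cursor@9
After 3 (delete_current): list=[2, 4] cursor@4
After 4 (insert_after(50)): list=[2, 4, 50] cursor@4
After 5 (next): list=[2, 4, 50] cursor@50
After 6 (insert_after(99)): list=[2, 4, 50, 99] cursor@50
After 7 (next): list=[2, 4, 50, 99] cursor@99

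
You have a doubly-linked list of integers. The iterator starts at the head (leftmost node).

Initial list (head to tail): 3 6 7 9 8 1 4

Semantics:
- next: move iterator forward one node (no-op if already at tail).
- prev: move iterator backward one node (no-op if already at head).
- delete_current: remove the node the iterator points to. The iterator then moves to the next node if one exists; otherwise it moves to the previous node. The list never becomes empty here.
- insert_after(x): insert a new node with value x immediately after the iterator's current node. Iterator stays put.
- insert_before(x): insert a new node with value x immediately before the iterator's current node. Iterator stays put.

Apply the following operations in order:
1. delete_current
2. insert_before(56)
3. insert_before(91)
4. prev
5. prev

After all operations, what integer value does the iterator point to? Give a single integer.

Answer: 56

Derivation:
After 1 (delete_current): list=[6, 7, 9, 8, 1, 4] cursor@6
After 2 (insert_before(56)): list=[56, 6, 7, 9, 8, 1, 4] cursor@6
After 3 (insert_before(91)): list=[56, 91, 6, 7, 9, 8, 1, 4] cursor@6
After 4 (prev): list=[56, 91, 6, 7, 9, 8, 1, 4] cursor@91
After 5 (prev): list=[56, 91, 6, 7, 9, 8, 1, 4] cursor@56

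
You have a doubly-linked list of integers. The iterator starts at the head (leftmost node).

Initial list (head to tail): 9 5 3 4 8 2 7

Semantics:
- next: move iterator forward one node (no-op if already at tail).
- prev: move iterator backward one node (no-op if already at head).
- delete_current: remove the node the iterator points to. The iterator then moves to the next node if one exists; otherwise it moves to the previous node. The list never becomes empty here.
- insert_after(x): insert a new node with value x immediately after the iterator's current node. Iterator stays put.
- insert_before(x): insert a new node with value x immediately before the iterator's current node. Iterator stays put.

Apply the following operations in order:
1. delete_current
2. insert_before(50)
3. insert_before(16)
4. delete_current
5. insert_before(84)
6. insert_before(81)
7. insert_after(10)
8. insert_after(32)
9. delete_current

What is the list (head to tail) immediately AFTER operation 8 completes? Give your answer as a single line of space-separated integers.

After 1 (delete_current): list=[5, 3, 4, 8, 2, 7] cursor@5
After 2 (insert_before(50)): list=[50, 5, 3, 4, 8, 2, 7] cursor@5
After 3 (insert_before(16)): list=[50, 16, 5, 3, 4, 8, 2, 7] cursor@5
After 4 (delete_current): list=[50, 16, 3, 4, 8, 2, 7] cursor@3
After 5 (insert_before(84)): list=[50, 16, 84, 3, 4, 8, 2, 7] cursor@3
After 6 (insert_before(81)): list=[50, 16, 84, 81, 3, 4, 8, 2, 7] cursor@3
After 7 (insert_after(10)): list=[50, 16, 84, 81, 3, 10, 4, 8, 2, 7] cursor@3
After 8 (insert_after(32)): list=[50, 16, 84, 81, 3, 32, 10, 4, 8, 2, 7] cursor@3

Answer: 50 16 84 81 3 32 10 4 8 2 7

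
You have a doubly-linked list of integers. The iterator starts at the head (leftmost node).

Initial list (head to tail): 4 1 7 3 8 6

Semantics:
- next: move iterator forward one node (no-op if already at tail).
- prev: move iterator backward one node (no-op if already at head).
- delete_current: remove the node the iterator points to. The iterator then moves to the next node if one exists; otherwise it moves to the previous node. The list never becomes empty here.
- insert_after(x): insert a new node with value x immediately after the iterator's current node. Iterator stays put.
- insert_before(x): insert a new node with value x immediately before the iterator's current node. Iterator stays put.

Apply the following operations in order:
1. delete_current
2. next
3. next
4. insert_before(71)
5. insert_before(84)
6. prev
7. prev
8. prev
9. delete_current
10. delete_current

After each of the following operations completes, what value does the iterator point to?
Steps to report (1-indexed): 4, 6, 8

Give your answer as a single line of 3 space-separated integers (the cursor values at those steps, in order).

Answer: 3 84 7

Derivation:
After 1 (delete_current): list=[1, 7, 3, 8, 6] cursor@1
After 2 (next): list=[1, 7, 3, 8, 6] cursor@7
After 3 (next): list=[1, 7, 3, 8, 6] cursor@3
After 4 (insert_before(71)): list=[1, 7, 71, 3, 8, 6] cursor@3
After 5 (insert_before(84)): list=[1, 7, 71, 84, 3, 8, 6] cursor@3
After 6 (prev): list=[1, 7, 71, 84, 3, 8, 6] cursor@84
After 7 (prev): list=[1, 7, 71, 84, 3, 8, 6] cursor@71
After 8 (prev): list=[1, 7, 71, 84, 3, 8, 6] cursor@7
After 9 (delete_current): list=[1, 71, 84, 3, 8, 6] cursor@71
After 10 (delete_current): list=[1, 84, 3, 8, 6] cursor@84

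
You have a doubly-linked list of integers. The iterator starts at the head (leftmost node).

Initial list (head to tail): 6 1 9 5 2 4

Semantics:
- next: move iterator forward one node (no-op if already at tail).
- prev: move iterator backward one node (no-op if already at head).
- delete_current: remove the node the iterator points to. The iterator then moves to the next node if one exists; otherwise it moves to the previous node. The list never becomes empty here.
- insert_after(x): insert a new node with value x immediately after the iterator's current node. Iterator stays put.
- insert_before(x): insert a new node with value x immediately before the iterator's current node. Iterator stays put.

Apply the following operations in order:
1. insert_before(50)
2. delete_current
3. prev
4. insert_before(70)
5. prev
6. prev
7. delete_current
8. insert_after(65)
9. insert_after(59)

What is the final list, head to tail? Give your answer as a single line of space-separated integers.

Answer: 50 59 65 1 9 5 2 4

Derivation:
After 1 (insert_before(50)): list=[50, 6, 1, 9, 5, 2, 4] cursor@6
After 2 (delete_current): list=[50, 1, 9, 5, 2, 4] cursor@1
After 3 (prev): list=[50, 1, 9, 5, 2, 4] cursor@50
After 4 (insert_before(70)): list=[70, 50, 1, 9, 5, 2, 4] cursor@50
After 5 (prev): list=[70, 50, 1, 9, 5, 2, 4] cursor@70
After 6 (prev): list=[70, 50, 1, 9, 5, 2, 4] cursor@70
After 7 (delete_current): list=[50, 1, 9, 5, 2, 4] cursor@50
After 8 (insert_after(65)): list=[50, 65, 1, 9, 5, 2, 4] cursor@50
After 9 (insert_after(59)): list=[50, 59, 65, 1, 9, 5, 2, 4] cursor@50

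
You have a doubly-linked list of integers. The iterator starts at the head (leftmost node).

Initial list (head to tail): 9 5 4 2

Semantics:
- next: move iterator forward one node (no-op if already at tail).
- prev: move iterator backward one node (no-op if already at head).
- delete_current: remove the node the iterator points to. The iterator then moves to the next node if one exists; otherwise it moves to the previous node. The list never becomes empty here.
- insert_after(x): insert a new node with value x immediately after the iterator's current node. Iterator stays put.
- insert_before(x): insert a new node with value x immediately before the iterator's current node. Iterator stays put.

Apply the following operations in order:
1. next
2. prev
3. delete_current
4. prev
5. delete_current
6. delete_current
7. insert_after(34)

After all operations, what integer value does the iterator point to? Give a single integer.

After 1 (next): list=[9, 5, 4, 2] cursor@5
After 2 (prev): list=[9, 5, 4, 2] cursor@9
After 3 (delete_current): list=[5, 4, 2] cursor@5
After 4 (prev): list=[5, 4, 2] cursor@5
After 5 (delete_current): list=[4, 2] cursor@4
After 6 (delete_current): list=[2] cursor@2
After 7 (insert_after(34)): list=[2, 34] cursor@2

Answer: 2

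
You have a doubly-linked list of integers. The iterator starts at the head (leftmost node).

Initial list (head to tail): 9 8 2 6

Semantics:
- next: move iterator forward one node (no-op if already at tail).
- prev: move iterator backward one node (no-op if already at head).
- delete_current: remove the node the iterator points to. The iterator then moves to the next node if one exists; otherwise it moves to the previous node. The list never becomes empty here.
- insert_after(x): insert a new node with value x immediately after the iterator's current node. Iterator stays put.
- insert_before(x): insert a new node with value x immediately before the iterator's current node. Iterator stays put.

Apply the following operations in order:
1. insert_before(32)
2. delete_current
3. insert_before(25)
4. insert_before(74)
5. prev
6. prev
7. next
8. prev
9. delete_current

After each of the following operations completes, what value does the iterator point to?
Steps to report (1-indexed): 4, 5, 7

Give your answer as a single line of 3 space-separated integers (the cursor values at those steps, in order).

After 1 (insert_before(32)): list=[32, 9, 8, 2, 6] cursor@9
After 2 (delete_current): list=[32, 8, 2, 6] cursor@8
After 3 (insert_before(25)): list=[32, 25, 8, 2, 6] cursor@8
After 4 (insert_before(74)): list=[32, 25, 74, 8, 2, 6] cursor@8
After 5 (prev): list=[32, 25, 74, 8, 2, 6] cursor@74
After 6 (prev): list=[32, 25, 74, 8, 2, 6] cursor@25
After 7 (next): list=[32, 25, 74, 8, 2, 6] cursor@74
After 8 (prev): list=[32, 25, 74, 8, 2, 6] cursor@25
After 9 (delete_current): list=[32, 74, 8, 2, 6] cursor@74

Answer: 8 74 74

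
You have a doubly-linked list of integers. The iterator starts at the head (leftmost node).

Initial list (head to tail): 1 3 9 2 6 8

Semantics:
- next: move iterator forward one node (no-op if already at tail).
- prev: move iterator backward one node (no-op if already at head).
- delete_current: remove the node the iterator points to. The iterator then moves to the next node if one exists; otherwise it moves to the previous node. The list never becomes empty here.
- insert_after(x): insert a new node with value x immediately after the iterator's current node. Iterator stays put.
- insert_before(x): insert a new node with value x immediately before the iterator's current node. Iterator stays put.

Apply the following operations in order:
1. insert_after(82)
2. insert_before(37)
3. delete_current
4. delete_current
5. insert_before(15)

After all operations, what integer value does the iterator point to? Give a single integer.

After 1 (insert_after(82)): list=[1, 82, 3, 9, 2, 6, 8] cursor@1
After 2 (insert_before(37)): list=[37, 1, 82, 3, 9, 2, 6, 8] cursor@1
After 3 (delete_current): list=[37, 82, 3, 9, 2, 6, 8] cursor@82
After 4 (delete_current): list=[37, 3, 9, 2, 6, 8] cursor@3
After 5 (insert_before(15)): list=[37, 15, 3, 9, 2, 6, 8] cursor@3

Answer: 3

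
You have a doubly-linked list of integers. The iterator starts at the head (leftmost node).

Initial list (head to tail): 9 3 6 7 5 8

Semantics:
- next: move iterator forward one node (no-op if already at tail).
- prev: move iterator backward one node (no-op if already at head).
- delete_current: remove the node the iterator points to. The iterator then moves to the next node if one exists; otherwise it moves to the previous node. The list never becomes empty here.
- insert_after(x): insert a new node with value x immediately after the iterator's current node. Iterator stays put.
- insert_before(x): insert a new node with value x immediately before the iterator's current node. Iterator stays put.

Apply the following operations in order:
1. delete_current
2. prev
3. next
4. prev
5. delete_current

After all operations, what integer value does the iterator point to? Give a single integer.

After 1 (delete_current): list=[3, 6, 7, 5, 8] cursor@3
After 2 (prev): list=[3, 6, 7, 5, 8] cursor@3
After 3 (next): list=[3, 6, 7, 5, 8] cursor@6
After 4 (prev): list=[3, 6, 7, 5, 8] cursor@3
After 5 (delete_current): list=[6, 7, 5, 8] cursor@6

Answer: 6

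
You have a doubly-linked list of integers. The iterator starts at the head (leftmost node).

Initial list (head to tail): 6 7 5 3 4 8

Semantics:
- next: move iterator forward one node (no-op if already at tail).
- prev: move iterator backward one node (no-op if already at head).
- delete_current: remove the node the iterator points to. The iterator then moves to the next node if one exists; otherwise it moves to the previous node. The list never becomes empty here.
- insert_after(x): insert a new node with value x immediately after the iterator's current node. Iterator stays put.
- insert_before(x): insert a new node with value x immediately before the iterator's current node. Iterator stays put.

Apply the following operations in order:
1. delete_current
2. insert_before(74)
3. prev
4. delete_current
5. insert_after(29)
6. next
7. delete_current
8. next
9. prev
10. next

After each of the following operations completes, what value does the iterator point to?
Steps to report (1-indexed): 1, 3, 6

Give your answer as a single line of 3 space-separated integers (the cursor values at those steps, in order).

After 1 (delete_current): list=[7, 5, 3, 4, 8] cursor@7
After 2 (insert_before(74)): list=[74, 7, 5, 3, 4, 8] cursor@7
After 3 (prev): list=[74, 7, 5, 3, 4, 8] cursor@74
After 4 (delete_current): list=[7, 5, 3, 4, 8] cursor@7
After 5 (insert_after(29)): list=[7, 29, 5, 3, 4, 8] cursor@7
After 6 (next): list=[7, 29, 5, 3, 4, 8] cursor@29
After 7 (delete_current): list=[7, 5, 3, 4, 8] cursor@5
After 8 (next): list=[7, 5, 3, 4, 8] cursor@3
After 9 (prev): list=[7, 5, 3, 4, 8] cursor@5
After 10 (next): list=[7, 5, 3, 4, 8] cursor@3

Answer: 7 74 29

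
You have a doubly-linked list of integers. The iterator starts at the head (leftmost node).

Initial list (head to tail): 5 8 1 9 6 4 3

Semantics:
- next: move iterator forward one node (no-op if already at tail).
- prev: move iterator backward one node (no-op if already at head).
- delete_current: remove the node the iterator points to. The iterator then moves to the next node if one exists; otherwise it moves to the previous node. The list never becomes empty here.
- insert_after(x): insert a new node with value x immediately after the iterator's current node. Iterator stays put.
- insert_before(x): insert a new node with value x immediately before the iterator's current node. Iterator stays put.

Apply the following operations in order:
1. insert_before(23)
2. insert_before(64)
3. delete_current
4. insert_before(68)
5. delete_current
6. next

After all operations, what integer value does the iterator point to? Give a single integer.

Answer: 9

Derivation:
After 1 (insert_before(23)): list=[23, 5, 8, 1, 9, 6, 4, 3] cursor@5
After 2 (insert_before(64)): list=[23, 64, 5, 8, 1, 9, 6, 4, 3] cursor@5
After 3 (delete_current): list=[23, 64, 8, 1, 9, 6, 4, 3] cursor@8
After 4 (insert_before(68)): list=[23, 64, 68, 8, 1, 9, 6, 4, 3] cursor@8
After 5 (delete_current): list=[23, 64, 68, 1, 9, 6, 4, 3] cursor@1
After 6 (next): list=[23, 64, 68, 1, 9, 6, 4, 3] cursor@9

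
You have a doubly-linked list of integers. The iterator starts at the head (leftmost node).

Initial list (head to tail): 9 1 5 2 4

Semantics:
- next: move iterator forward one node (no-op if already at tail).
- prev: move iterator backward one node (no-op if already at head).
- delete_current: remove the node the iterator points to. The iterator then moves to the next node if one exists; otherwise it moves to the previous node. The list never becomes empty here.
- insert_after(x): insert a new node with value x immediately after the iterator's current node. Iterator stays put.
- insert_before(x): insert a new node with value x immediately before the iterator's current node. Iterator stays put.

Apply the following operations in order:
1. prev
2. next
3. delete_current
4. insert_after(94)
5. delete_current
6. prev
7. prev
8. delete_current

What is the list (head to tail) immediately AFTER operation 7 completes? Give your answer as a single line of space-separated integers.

After 1 (prev): list=[9, 1, 5, 2, 4] cursor@9
After 2 (next): list=[9, 1, 5, 2, 4] cursor@1
After 3 (delete_current): list=[9, 5, 2, 4] cursor@5
After 4 (insert_after(94)): list=[9, 5, 94, 2, 4] cursor@5
After 5 (delete_current): list=[9, 94, 2, 4] cursor@94
After 6 (prev): list=[9, 94, 2, 4] cursor@9
After 7 (prev): list=[9, 94, 2, 4] cursor@9

Answer: 9 94 2 4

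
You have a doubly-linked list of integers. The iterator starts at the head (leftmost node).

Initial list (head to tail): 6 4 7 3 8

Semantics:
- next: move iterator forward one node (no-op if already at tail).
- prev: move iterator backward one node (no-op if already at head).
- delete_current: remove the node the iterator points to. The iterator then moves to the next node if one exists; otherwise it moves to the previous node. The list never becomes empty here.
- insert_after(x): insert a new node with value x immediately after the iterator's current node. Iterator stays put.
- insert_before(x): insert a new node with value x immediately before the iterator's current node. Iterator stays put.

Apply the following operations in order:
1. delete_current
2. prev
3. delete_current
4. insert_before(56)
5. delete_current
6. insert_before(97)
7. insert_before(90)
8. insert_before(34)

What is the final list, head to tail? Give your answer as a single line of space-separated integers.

Answer: 56 97 90 34 3 8

Derivation:
After 1 (delete_current): list=[4, 7, 3, 8] cursor@4
After 2 (prev): list=[4, 7, 3, 8] cursor@4
After 3 (delete_current): list=[7, 3, 8] cursor@7
After 4 (insert_before(56)): list=[56, 7, 3, 8] cursor@7
After 5 (delete_current): list=[56, 3, 8] cursor@3
After 6 (insert_before(97)): list=[56, 97, 3, 8] cursor@3
After 7 (insert_before(90)): list=[56, 97, 90, 3, 8] cursor@3
After 8 (insert_before(34)): list=[56, 97, 90, 34, 3, 8] cursor@3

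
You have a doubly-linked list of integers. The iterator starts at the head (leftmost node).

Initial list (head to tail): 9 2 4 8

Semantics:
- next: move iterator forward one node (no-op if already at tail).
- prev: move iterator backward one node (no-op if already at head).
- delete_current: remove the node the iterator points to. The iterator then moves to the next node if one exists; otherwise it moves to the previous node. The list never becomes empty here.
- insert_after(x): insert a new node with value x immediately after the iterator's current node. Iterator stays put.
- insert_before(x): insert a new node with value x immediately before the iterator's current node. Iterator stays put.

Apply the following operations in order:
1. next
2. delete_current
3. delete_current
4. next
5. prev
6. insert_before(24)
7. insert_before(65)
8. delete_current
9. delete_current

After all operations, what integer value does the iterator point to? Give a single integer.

Answer: 65

Derivation:
After 1 (next): list=[9, 2, 4, 8] cursor@2
After 2 (delete_current): list=[9, 4, 8] cursor@4
After 3 (delete_current): list=[9, 8] cursor@8
After 4 (next): list=[9, 8] cursor@8
After 5 (prev): list=[9, 8] cursor@9
After 6 (insert_before(24)): list=[24, 9, 8] cursor@9
After 7 (insert_before(65)): list=[24, 65, 9, 8] cursor@9
After 8 (delete_current): list=[24, 65, 8] cursor@8
After 9 (delete_current): list=[24, 65] cursor@65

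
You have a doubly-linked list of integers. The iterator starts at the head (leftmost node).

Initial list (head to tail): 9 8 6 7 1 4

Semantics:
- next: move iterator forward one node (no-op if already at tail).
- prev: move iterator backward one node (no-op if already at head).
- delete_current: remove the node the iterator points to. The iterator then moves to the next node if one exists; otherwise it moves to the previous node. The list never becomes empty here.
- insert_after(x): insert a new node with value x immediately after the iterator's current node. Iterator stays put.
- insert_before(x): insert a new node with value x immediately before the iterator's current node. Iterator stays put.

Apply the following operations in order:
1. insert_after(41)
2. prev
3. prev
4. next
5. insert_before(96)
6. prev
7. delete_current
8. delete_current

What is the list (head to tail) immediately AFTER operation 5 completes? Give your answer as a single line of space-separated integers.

After 1 (insert_after(41)): list=[9, 41, 8, 6, 7, 1, 4] cursor@9
After 2 (prev): list=[9, 41, 8, 6, 7, 1, 4] cursor@9
After 3 (prev): list=[9, 41, 8, 6, 7, 1, 4] cursor@9
After 4 (next): list=[9, 41, 8, 6, 7, 1, 4] cursor@41
After 5 (insert_before(96)): list=[9, 96, 41, 8, 6, 7, 1, 4] cursor@41

Answer: 9 96 41 8 6 7 1 4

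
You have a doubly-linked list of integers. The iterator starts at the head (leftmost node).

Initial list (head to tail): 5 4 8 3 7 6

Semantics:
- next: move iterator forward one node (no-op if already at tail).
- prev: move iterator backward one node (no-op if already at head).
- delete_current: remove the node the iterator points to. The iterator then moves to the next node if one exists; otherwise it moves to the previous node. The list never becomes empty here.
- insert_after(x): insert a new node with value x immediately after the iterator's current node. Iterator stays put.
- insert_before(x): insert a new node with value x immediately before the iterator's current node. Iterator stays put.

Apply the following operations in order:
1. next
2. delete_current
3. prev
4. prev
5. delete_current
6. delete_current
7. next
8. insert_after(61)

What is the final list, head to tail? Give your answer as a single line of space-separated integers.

Answer: 3 7 61 6

Derivation:
After 1 (next): list=[5, 4, 8, 3, 7, 6] cursor@4
After 2 (delete_current): list=[5, 8, 3, 7, 6] cursor@8
After 3 (prev): list=[5, 8, 3, 7, 6] cursor@5
After 4 (prev): list=[5, 8, 3, 7, 6] cursor@5
After 5 (delete_current): list=[8, 3, 7, 6] cursor@8
After 6 (delete_current): list=[3, 7, 6] cursor@3
After 7 (next): list=[3, 7, 6] cursor@7
After 8 (insert_after(61)): list=[3, 7, 61, 6] cursor@7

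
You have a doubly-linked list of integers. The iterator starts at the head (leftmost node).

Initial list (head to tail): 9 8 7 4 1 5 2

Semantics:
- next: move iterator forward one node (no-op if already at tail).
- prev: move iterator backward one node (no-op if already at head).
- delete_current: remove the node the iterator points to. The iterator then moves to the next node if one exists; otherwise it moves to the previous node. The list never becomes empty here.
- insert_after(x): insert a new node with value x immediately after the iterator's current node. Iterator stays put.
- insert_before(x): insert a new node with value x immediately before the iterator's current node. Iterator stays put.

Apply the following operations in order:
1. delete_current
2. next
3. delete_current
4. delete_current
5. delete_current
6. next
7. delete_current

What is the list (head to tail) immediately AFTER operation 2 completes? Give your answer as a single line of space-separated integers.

Answer: 8 7 4 1 5 2

Derivation:
After 1 (delete_current): list=[8, 7, 4, 1, 5, 2] cursor@8
After 2 (next): list=[8, 7, 4, 1, 5, 2] cursor@7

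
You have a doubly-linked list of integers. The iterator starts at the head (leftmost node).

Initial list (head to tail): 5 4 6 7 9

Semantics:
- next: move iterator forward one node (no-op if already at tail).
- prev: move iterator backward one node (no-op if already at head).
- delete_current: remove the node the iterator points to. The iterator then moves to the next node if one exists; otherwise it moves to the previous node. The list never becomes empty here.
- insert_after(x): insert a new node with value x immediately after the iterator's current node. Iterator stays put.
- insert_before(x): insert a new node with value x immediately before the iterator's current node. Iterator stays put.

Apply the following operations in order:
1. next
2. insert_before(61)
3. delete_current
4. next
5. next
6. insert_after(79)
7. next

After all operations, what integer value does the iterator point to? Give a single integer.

After 1 (next): list=[5, 4, 6, 7, 9] cursor@4
After 2 (insert_before(61)): list=[5, 61, 4, 6, 7, 9] cursor@4
After 3 (delete_current): list=[5, 61, 6, 7, 9] cursor@6
After 4 (next): list=[5, 61, 6, 7, 9] cursor@7
After 5 (next): list=[5, 61, 6, 7, 9] cursor@9
After 6 (insert_after(79)): list=[5, 61, 6, 7, 9, 79] cursor@9
After 7 (next): list=[5, 61, 6, 7, 9, 79] cursor@79

Answer: 79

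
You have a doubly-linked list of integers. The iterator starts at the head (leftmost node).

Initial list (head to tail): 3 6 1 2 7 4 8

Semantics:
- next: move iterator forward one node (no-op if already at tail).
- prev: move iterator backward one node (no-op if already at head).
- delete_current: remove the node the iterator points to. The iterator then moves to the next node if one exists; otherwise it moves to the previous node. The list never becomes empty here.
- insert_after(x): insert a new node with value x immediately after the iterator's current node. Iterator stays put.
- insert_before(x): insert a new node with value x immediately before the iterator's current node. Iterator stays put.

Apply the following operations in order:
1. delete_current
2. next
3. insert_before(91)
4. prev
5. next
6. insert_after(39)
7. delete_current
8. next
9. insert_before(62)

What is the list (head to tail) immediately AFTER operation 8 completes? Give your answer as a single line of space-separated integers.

Answer: 6 91 39 2 7 4 8

Derivation:
After 1 (delete_current): list=[6, 1, 2, 7, 4, 8] cursor@6
After 2 (next): list=[6, 1, 2, 7, 4, 8] cursor@1
After 3 (insert_before(91)): list=[6, 91, 1, 2, 7, 4, 8] cursor@1
After 4 (prev): list=[6, 91, 1, 2, 7, 4, 8] cursor@91
After 5 (next): list=[6, 91, 1, 2, 7, 4, 8] cursor@1
After 6 (insert_after(39)): list=[6, 91, 1, 39, 2, 7, 4, 8] cursor@1
After 7 (delete_current): list=[6, 91, 39, 2, 7, 4, 8] cursor@39
After 8 (next): list=[6, 91, 39, 2, 7, 4, 8] cursor@2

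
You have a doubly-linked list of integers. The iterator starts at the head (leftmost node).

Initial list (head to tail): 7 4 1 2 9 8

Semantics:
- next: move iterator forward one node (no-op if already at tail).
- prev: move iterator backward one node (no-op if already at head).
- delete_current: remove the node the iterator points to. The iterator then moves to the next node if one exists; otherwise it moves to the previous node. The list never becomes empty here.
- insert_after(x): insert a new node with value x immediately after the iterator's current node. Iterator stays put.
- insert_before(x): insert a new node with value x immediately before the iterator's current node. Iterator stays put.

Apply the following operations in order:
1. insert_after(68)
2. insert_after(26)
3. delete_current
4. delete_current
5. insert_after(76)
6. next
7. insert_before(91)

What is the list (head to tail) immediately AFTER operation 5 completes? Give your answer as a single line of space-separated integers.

After 1 (insert_after(68)): list=[7, 68, 4, 1, 2, 9, 8] cursor@7
After 2 (insert_after(26)): list=[7, 26, 68, 4, 1, 2, 9, 8] cursor@7
After 3 (delete_current): list=[26, 68, 4, 1, 2, 9, 8] cursor@26
After 4 (delete_current): list=[68, 4, 1, 2, 9, 8] cursor@68
After 5 (insert_after(76)): list=[68, 76, 4, 1, 2, 9, 8] cursor@68

Answer: 68 76 4 1 2 9 8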